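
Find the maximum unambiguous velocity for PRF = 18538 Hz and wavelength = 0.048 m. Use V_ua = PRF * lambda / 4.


V_ua = 18538 * 0.048 / 4 = 222.5 m/s

222.5 m/s


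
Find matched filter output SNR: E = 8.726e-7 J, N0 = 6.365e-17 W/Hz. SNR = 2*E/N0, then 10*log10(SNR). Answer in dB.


SNR_lin = 2 * 8.726e-7 / 6.365e-17 = 2.742e10
SNR_dB = 10*log10(2.742e10) = 104.4 dB

104.4 dB


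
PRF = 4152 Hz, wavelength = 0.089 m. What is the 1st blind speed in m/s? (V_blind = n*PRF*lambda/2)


V_blind = 1 * 4152 * 0.089 / 2 = 184.8 m/s

184.8 m/s


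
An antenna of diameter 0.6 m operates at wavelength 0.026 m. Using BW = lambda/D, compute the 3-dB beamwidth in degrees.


BW_rad = 0.026 / 0.6 = 0.043333
BW_deg = 2.48 degrees

2.48 degrees


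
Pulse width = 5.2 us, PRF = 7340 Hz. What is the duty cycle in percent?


DC = 5.2e-6 * 7340 * 100 = 3.82%

3.82%


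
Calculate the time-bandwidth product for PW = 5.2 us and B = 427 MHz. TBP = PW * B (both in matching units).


TBP = 5.2 * 427 = 2220.4

2220.4


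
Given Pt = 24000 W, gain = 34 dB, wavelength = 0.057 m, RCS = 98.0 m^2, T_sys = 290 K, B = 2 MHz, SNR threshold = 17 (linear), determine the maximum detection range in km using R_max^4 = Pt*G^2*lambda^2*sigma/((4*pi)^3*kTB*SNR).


G_lin = 10^(34/10) = 2511.886432
R^4 = 24000 * 2511.886432^2 * 0.057^2 * 98.0 / ((4*pi)^3 * 1.38e-23 * 290 * 2000000.0 * 17)
R^4 = 1.78567e20 m^4
R_max = (1.78567e20)^(1/4) = 115598.0 m = 115.6 km

115.6 km


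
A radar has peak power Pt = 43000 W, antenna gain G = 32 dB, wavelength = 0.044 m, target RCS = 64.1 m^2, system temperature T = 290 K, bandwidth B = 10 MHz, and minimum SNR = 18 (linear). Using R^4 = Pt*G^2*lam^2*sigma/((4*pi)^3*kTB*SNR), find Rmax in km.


G_lin = 10^(32/10) = 1584.893192
R^4 = 43000 * 1584.893192^2 * 0.044^2 * 64.1 / ((4*pi)^3 * 1.38e-23 * 290 * 10000000.0 * 18)
R^4 = 9.37676e18 m^4
R_max = (9.37676e18)^(1/4) = 55336.7 m = 55.3 km

55.3 km


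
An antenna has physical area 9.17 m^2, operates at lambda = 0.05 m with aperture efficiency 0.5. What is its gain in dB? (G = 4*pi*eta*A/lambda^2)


G_linear = 4*pi*0.5*9.17/0.05^2 = 23046.72
G_dB = 10*log10(23046.72) = 43.6 dB

43.6 dB


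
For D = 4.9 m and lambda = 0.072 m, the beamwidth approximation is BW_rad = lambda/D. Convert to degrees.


BW_rad = 0.072 / 4.9 = 0.014694
BW_deg = 0.84 degrees

0.84 degrees


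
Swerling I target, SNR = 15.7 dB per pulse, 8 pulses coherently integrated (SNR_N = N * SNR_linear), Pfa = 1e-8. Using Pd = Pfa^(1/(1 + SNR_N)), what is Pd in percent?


SNR_lin = 10^(15.7/10) = 37.15352
SNR_N = 8 * 37.15352 = 297.22816
1/(1 + SNR_N) = 1/298.22816 = 0.0033531
Pd = (1e-8)^0.0033531 = 0.9401
Pd = 94.0%

94.0%


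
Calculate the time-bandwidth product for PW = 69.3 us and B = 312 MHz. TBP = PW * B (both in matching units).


TBP = 69.3 * 312 = 21621.6

21621.6


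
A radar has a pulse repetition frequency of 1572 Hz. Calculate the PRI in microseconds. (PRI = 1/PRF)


PRI = 1/1572 = 0.0006361323 s = 636.1 us

636.1 us


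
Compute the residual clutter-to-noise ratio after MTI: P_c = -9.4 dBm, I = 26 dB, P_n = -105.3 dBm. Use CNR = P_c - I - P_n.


CNR = -9.4 - 26 - (-105.3) = 69.9 dB

69.9 dB


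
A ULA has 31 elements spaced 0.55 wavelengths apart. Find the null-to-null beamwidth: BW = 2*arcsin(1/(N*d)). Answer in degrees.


1/(N*d) = 1/(31*0.55) = 0.058651
BW = 2*arcsin(0.058651) = 6.7 degrees

6.7 degrees


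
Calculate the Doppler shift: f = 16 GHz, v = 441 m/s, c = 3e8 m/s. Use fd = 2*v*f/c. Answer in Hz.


fd = 2 * 441 * 16000000000.0 / 3e8 = 47040.0 Hz

47040.0 Hz


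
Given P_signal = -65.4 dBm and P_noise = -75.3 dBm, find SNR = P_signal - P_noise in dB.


SNR = -65.4 - (-75.3) = 9.9 dB

9.9 dB


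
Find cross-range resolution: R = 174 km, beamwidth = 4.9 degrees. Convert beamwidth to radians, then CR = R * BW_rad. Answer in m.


BW_rad = 0.085521133
CR = 174000 * 0.085521133 = 14880.7 m

14880.7 m


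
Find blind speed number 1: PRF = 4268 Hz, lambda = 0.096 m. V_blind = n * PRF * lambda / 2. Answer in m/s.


V_blind = 1 * 4268 * 0.096 / 2 = 204.9 m/s

204.9 m/s


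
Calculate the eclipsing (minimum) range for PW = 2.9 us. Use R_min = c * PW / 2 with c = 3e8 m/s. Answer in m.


R_min = 3e8 * 2.9e-6 / 2 = 435.0 m

435.0 m


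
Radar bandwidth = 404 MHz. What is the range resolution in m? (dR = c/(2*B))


dR = 3e8 / (2 * 404000000.0) = 0.37 m

0.37 m


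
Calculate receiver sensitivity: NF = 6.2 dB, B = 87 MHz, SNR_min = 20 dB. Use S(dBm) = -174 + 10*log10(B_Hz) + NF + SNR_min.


10*log10(87000000.0) = 79.4
S = -174 + 79.4 + 6.2 + 20 = -68.4 dBm

-68.4 dBm


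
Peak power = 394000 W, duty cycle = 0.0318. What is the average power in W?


P_avg = 394000 * 0.0318 = 12529.2 W

12529.2 W


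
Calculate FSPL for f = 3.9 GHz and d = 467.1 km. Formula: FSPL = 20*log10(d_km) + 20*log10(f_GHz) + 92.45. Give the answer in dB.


20*log10(467.1) = 53.39
20*log10(3.9) = 11.82
FSPL = 157.7 dB

157.7 dB


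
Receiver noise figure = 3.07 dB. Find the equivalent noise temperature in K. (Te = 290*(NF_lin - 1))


NF_lin = 10^(3.07/10) = 2.027683
Te = 290 * (2.027683 - 1) = 298.0 K

298.0 K


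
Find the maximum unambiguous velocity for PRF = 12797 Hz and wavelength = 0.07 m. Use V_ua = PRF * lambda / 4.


V_ua = 12797 * 0.07 / 4 = 223.9 m/s

223.9 m/s


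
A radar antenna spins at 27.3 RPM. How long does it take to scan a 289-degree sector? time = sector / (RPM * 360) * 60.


t = 289 / (27.3 * 360) * 60 = 1.76 s

1.76 s


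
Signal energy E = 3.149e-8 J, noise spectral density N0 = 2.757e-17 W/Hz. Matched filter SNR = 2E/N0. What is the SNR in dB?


SNR_lin = 2 * 3.149e-8 / 2.757e-17 = 2.284e9
SNR_dB = 10*log10(2.284e9) = 93.6 dB

93.6 dB


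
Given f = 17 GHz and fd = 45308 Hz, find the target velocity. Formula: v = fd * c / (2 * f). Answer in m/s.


v = 45308 * 3e8 / (2 * 17000000000.0) = 399.8 m/s

399.8 m/s


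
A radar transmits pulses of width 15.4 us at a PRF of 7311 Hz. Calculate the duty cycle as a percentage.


DC = 15.4e-6 * 7311 * 100 = 11.26%

11.26%


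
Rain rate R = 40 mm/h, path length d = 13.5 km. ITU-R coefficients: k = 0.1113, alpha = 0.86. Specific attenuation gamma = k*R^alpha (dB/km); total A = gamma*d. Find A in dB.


gamma = 0.1113 * 40^0.86 = 2.656237 dB/km
A = 2.656237 * 13.5 = 35.86 dB

35.86 dB


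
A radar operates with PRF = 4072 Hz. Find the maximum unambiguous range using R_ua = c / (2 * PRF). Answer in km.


R_ua = 3e8 / (2 * 4072) = 36836.9 m = 36.8 km

36.8 km


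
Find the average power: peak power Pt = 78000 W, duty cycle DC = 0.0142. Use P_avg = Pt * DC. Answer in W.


P_avg = 78000 * 0.0142 = 1107.6 W

1107.6 W


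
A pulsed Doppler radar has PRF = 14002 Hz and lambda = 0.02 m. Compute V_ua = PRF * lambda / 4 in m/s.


V_ua = 14002 * 0.02 / 4 = 70.0 m/s

70.0 m/s


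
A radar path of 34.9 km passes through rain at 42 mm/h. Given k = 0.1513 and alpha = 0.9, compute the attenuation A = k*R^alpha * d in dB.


gamma = 0.1513 * 42^0.9 = 4.372837 dB/km
A = 4.372837 * 34.9 = 152.61 dB

152.61 dB


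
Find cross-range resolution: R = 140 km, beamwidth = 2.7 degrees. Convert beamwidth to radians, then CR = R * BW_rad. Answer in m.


BW_rad = 0.04712389
CR = 140000 * 0.04712389 = 6597.3 m

6597.3 m


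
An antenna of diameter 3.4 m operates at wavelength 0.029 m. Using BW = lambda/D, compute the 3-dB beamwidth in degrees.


BW_rad = 0.029 / 3.4 = 0.008529
BW_deg = 0.49 degrees

0.49 degrees


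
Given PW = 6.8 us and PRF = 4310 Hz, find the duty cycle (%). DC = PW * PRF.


DC = 6.8e-6 * 4310 * 100 = 2.93%

2.93%


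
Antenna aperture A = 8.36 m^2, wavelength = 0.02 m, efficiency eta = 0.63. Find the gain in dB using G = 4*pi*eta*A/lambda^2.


G_linear = 4*pi*0.63*8.36/0.02^2 = 165461.4
G_dB = 10*log10(165461.4) = 52.2 dB

52.2 dB


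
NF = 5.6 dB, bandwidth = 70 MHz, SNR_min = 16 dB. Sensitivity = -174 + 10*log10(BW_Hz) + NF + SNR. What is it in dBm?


10*log10(70000000.0) = 78.45
S = -174 + 78.45 + 5.6 + 16 = -73.9 dBm

-73.9 dBm


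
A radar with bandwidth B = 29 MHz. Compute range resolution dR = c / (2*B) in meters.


dR = 3e8 / (2 * 29000000.0) = 5.17 m

5.17 m


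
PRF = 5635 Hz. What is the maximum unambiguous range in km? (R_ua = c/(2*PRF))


R_ua = 3e8 / (2 * 5635) = 26619.3 m = 26.6 km

26.6 km


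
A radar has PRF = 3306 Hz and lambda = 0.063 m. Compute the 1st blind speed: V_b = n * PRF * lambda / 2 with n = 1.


V_blind = 1 * 3306 * 0.063 / 2 = 104.1 m/s

104.1 m/s


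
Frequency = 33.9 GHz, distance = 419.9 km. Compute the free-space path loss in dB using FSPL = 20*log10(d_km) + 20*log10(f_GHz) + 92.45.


20*log10(419.9) = 52.46
20*log10(33.9) = 30.6
FSPL = 175.5 dB

175.5 dB


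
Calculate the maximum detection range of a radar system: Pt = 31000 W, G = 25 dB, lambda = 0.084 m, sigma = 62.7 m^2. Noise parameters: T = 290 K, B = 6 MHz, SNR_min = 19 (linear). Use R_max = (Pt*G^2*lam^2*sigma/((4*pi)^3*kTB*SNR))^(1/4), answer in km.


G_lin = 10^(25/10) = 316.227766
R^4 = 31000 * 316.227766^2 * 0.084^2 * 62.7 / ((4*pi)^3 * 1.38e-23 * 290 * 6000000.0 * 19)
R^4 = 1.51487e18 m^4
R_max = (1.51487e18)^(1/4) = 35082.8 m = 35.1 km

35.1 km


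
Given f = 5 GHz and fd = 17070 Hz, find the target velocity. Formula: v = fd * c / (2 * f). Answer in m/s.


v = 17070 * 3e8 / (2 * 5000000000.0) = 512.1 m/s

512.1 m/s


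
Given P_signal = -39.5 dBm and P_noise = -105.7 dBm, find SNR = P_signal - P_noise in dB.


SNR = -39.5 - (-105.7) = 66.2 dB

66.2 dB


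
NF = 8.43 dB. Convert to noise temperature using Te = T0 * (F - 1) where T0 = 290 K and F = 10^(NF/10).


NF_lin = 10^(8.43/10) = 6.966265
Te = 290 * (6.966265 - 1) = 1730.2 K

1730.2 K


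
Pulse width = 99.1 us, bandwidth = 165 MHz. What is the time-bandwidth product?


TBP = 99.1 * 165 = 16351.5

16351.5


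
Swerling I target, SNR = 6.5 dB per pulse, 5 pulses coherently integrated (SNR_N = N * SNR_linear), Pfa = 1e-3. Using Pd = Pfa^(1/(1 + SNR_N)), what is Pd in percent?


SNR_lin = 10^(6.5/10) = 4.46684
SNR_N = 5 * 4.46684 = 22.3342
1/(1 + SNR_N) = 1/23.3342 = 0.0428556
Pd = (1e-3)^0.0428556 = 0.74376
Pd = 74.4%

74.4%


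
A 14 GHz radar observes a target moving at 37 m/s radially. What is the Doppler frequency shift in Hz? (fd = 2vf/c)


fd = 2 * 37 * 14000000000.0 / 3e8 = 3453.3 Hz

3453.3 Hz


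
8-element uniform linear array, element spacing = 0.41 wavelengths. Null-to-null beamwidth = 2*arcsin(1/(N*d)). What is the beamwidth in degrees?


1/(N*d) = 1/(8*0.41) = 0.304878
BW = 2*arcsin(0.304878) = 35.5 degrees

35.5 degrees


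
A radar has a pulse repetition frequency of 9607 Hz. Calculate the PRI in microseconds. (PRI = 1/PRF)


PRI = 1/9607 = 0.0001040908 s = 104.1 us

104.1 us


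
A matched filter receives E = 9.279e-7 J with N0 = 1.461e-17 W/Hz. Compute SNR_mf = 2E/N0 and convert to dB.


SNR_lin = 2 * 9.279e-7 / 1.461e-17 = 1.27e11
SNR_dB = 10*log10(1.27e11) = 111.0 dB

111.0 dB


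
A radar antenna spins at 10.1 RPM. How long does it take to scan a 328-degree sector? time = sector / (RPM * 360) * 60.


t = 328 / (10.1 * 360) * 60 = 5.41 s

5.41 s


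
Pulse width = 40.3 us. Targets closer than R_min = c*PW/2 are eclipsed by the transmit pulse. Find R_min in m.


R_min = 3e8 * 40.3e-6 / 2 = 6045.0 m

6045.0 m


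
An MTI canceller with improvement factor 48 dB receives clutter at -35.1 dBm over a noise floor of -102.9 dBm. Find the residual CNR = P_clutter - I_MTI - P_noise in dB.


CNR = -35.1 - 48 - (-102.9) = 19.8 dB

19.8 dB


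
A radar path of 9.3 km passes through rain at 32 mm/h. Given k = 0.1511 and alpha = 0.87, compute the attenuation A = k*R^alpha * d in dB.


gamma = 0.1511 * 32^0.87 = 3.081378 dB/km
A = 3.081378 * 9.3 = 28.66 dB

28.66 dB


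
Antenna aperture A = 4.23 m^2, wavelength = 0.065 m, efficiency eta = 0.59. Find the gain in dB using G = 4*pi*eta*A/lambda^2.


G_linear = 4*pi*0.59*4.23/0.065^2 = 7422.93
G_dB = 10*log10(7422.93) = 38.7 dB

38.7 dB


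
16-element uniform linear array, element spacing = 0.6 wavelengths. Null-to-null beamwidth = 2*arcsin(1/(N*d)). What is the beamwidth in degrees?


1/(N*d) = 1/(16*0.6) = 0.104167
BW = 2*arcsin(0.104167) = 12.0 degrees

12.0 degrees


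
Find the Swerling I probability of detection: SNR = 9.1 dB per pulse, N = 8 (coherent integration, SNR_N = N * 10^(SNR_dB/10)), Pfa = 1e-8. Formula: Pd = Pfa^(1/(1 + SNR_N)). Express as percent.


SNR_lin = 10^(9.1/10) = 8.12831
SNR_N = 8 * 8.12831 = 65.02648
1/(1 + SNR_N) = 1/66.02648 = 0.0151454
Pd = (1e-8)^0.0151454 = 0.75655
Pd = 75.7%

75.7%


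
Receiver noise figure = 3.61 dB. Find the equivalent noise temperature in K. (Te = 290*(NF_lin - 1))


NF_lin = 10^(3.61/10) = 2.296149
Te = 290 * (2.296149 - 1) = 375.9 K

375.9 K


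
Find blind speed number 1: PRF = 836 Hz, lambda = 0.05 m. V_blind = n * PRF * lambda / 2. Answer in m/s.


V_blind = 1 * 836 * 0.05 / 2 = 20.9 m/s

20.9 m/s


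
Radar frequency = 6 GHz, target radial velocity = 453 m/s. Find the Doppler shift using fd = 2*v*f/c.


fd = 2 * 453 * 6000000000.0 / 3e8 = 18120.0 Hz

18120.0 Hz


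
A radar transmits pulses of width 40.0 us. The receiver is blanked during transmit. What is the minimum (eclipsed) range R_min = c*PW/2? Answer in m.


R_min = 3e8 * 40.0e-6 / 2 = 6000.0 m

6000.0 m


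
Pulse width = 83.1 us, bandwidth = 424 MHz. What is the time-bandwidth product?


TBP = 83.1 * 424 = 35234.4

35234.4


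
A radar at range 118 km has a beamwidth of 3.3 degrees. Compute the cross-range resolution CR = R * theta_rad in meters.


BW_rad = 0.057595865
CR = 118000 * 0.057595865 = 6796.3 m

6796.3 m


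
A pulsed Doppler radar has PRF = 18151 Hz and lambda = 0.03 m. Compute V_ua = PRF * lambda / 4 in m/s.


V_ua = 18151 * 0.03 / 4 = 136.1 m/s

136.1 m/s


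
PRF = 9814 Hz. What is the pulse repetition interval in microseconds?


PRI = 1/9814 = 0.0001018953 s = 101.9 us

101.9 us


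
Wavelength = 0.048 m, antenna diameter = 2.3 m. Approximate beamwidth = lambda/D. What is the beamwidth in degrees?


BW_rad = 0.048 / 2.3 = 0.02087
BW_deg = 1.2 degrees

1.2 degrees


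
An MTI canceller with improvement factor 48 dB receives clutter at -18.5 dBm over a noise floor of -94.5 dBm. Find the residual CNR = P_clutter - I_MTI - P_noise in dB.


CNR = -18.5 - 48 - (-94.5) = 28.0 dB

28.0 dB


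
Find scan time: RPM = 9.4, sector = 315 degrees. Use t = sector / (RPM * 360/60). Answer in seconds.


t = 315 / (9.4 * 360) * 60 = 5.59 s

5.59 s


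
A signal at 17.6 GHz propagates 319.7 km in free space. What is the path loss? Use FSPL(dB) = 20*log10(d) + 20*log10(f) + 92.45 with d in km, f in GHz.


20*log10(319.7) = 50.09
20*log10(17.6) = 24.91
FSPL = 167.5 dB

167.5 dB


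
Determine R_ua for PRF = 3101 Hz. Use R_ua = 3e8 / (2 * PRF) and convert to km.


R_ua = 3e8 / (2 * 3101) = 48371.5 m = 48.4 km

48.4 km


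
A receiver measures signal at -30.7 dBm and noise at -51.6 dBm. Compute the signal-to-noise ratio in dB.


SNR = -30.7 - (-51.6) = 20.9 dB

20.9 dB


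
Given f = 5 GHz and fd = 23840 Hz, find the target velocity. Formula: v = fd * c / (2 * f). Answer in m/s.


v = 23840 * 3e8 / (2 * 5000000000.0) = 715.2 m/s

715.2 m/s


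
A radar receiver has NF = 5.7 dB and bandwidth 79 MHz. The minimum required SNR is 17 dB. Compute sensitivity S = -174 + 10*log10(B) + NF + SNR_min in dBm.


10*log10(79000000.0) = 78.98
S = -174 + 78.98 + 5.7 + 17 = -72.3 dBm

-72.3 dBm


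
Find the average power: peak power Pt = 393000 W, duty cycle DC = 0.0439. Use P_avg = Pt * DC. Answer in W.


P_avg = 393000 * 0.0439 = 17252.7 W

17252.7 W


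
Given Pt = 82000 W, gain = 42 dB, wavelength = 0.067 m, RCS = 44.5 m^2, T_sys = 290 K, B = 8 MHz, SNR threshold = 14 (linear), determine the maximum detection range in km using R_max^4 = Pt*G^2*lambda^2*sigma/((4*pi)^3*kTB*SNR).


G_lin = 10^(42/10) = 15848.931925
R^4 = 82000 * 15848.931925^2 * 0.067^2 * 44.5 / ((4*pi)^3 * 1.38e-23 * 290 * 8000000.0 * 14)
R^4 = 4.62593e21 m^4
R_max = (4.62593e21)^(1/4) = 260795.3 m = 260.8 km

260.8 km


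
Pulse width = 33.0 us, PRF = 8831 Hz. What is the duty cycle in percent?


DC = 33.0e-6 * 8831 * 100 = 29.14%

29.14%


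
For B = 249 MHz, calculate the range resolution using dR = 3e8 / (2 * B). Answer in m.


dR = 3e8 / (2 * 249000000.0) = 0.6 m

0.6 m


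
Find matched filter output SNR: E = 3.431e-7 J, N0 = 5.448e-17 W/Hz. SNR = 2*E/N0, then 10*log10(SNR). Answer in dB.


SNR_lin = 2 * 3.431e-7 / 5.448e-17 = 1.26e10
SNR_dB = 10*log10(1.26e10) = 101.0 dB

101.0 dB


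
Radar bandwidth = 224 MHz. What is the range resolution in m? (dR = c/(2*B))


dR = 3e8 / (2 * 224000000.0) = 0.67 m

0.67 m


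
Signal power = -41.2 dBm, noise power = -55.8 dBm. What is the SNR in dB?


SNR = -41.2 - (-55.8) = 14.6 dB

14.6 dB


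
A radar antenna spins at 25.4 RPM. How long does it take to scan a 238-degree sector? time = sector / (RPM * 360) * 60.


t = 238 / (25.4 * 360) * 60 = 1.56 s

1.56 s


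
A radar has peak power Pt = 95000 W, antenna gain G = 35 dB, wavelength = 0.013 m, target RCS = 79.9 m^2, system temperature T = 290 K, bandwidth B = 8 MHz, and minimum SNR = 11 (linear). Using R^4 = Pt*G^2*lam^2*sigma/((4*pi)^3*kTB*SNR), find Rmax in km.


G_lin = 10^(35/10) = 3162.27766
R^4 = 95000 * 3162.27766^2 * 0.013^2 * 79.9 / ((4*pi)^3 * 1.38e-23 * 290 * 8000000.0 * 11)
R^4 = 1.83556e19 m^4
R_max = (1.83556e19)^(1/4) = 65454.9 m = 65.5 km

65.5 km


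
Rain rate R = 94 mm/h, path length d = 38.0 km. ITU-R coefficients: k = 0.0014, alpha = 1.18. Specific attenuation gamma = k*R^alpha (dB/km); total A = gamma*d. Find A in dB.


gamma = 0.0014 * 94^1.18 = 0.298139 dB/km
A = 0.298139 * 38.0 = 11.33 dB

11.33 dB


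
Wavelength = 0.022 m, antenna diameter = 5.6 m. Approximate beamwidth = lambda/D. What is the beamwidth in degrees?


BW_rad = 0.022 / 5.6 = 0.003929
BW_deg = 0.23 degrees

0.23 degrees


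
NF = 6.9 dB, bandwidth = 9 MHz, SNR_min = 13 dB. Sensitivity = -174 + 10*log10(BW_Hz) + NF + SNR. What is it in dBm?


10*log10(9000000.0) = 69.54
S = -174 + 69.54 + 6.9 + 13 = -84.6 dBm

-84.6 dBm


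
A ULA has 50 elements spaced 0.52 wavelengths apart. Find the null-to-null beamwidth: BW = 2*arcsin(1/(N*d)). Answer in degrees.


1/(N*d) = 1/(50*0.52) = 0.038462
BW = 2*arcsin(0.038462) = 4.4 degrees

4.4 degrees


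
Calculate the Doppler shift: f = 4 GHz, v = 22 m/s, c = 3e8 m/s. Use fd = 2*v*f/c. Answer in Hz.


fd = 2 * 22 * 4000000000.0 / 3e8 = 586.7 Hz

586.7 Hz


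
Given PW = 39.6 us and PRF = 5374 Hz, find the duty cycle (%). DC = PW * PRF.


DC = 39.6e-6 * 5374 * 100 = 21.28%

21.28%


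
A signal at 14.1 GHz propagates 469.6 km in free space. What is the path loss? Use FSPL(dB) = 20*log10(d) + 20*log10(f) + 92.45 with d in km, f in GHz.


20*log10(469.6) = 53.43
20*log10(14.1) = 22.98
FSPL = 168.9 dB

168.9 dB


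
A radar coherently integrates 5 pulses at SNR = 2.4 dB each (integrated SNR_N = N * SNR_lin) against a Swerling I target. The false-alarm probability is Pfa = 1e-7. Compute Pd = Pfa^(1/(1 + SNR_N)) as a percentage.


SNR_lin = 10^(2.4/10) = 1.7378
SNR_N = 5 * 1.7378 = 8.689
1/(1 + SNR_N) = 1/9.689 = 0.1032098
Pd = (1e-7)^0.1032098 = 0.18947
Pd = 18.9%

18.9%


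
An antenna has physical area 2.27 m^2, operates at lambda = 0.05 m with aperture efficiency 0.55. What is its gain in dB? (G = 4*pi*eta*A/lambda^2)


G_linear = 4*pi*0.55*2.27/0.05^2 = 6275.65
G_dB = 10*log10(6275.65) = 38.0 dB

38.0 dB


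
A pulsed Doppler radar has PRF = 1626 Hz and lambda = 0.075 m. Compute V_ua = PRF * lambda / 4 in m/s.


V_ua = 1626 * 0.075 / 4 = 30.5 m/s

30.5 m/s


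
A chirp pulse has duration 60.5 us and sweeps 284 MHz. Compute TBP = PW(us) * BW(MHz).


TBP = 60.5 * 284 = 17182.0

17182.0


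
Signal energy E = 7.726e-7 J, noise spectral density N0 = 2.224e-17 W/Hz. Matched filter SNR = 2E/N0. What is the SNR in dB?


SNR_lin = 2 * 7.726e-7 / 2.224e-17 = 6.948e10
SNR_dB = 10*log10(6.948e10) = 108.4 dB

108.4 dB


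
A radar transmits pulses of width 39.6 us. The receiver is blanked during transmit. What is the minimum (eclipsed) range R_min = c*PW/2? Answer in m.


R_min = 3e8 * 39.6e-6 / 2 = 5940.0 m

5940.0 m


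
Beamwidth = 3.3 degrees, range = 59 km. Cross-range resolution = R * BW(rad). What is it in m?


BW_rad = 0.057595865
CR = 59000 * 0.057595865 = 3398.2 m

3398.2 m


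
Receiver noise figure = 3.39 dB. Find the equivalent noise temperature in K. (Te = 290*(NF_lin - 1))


NF_lin = 10^(3.39/10) = 2.18273
Te = 290 * (2.18273 - 1) = 343.0 K

343.0 K


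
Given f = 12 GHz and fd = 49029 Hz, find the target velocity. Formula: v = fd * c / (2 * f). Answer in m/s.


v = 49029 * 3e8 / (2 * 12000000000.0) = 612.9 m/s

612.9 m/s


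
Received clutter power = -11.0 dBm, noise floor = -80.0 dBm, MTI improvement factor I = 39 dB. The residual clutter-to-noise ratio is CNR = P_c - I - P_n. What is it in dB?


CNR = -11.0 - 39 - (-80.0) = 30.0 dB

30.0 dB


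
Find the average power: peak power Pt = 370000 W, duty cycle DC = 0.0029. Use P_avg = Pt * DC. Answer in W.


P_avg = 370000 * 0.0029 = 1073.0 W

1073.0 W


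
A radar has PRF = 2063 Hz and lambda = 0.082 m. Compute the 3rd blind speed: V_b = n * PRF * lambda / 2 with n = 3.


V_blind = 3 * 2063 * 0.082 / 2 = 253.7 m/s

253.7 m/s


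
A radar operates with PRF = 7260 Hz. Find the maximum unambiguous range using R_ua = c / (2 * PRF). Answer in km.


R_ua = 3e8 / (2 * 7260) = 20661.2 m = 20.7 km

20.7 km


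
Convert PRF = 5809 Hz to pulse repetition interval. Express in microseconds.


PRI = 1/5809 = 0.0001721467 s = 172.1 us

172.1 us


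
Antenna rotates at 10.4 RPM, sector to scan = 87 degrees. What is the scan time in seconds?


t = 87 / (10.4 * 360) * 60 = 1.39 s

1.39 s


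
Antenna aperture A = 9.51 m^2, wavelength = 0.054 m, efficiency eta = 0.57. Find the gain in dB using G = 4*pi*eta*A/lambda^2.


G_linear = 4*pi*0.57*9.51/0.054^2 = 23360.26
G_dB = 10*log10(23360.26) = 43.7 dB

43.7 dB


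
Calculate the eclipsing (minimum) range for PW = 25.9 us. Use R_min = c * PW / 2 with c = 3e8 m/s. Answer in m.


R_min = 3e8 * 25.9e-6 / 2 = 3885.0 m

3885.0 m


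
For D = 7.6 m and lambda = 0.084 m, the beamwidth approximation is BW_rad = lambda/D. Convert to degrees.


BW_rad = 0.084 / 7.6 = 0.011053
BW_deg = 0.63 degrees

0.63 degrees


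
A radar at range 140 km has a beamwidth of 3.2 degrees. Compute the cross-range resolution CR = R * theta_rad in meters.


BW_rad = 0.055850536
CR = 140000 * 0.055850536 = 7819.1 m

7819.1 m


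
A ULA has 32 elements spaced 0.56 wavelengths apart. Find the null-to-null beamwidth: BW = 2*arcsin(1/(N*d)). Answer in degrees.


1/(N*d) = 1/(32*0.56) = 0.055804
BW = 2*arcsin(0.055804) = 6.4 degrees

6.4 degrees


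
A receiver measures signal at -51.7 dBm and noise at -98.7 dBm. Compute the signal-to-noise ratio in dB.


SNR = -51.7 - (-98.7) = 47.0 dB

47.0 dB


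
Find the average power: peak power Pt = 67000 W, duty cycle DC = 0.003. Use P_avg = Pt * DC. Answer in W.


P_avg = 67000 * 0.003 = 201.0 W

201.0 W


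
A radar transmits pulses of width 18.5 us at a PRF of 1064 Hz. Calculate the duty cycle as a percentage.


DC = 18.5e-6 * 1064 * 100 = 1.97%

1.97%


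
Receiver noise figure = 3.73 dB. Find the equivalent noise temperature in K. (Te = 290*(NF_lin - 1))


NF_lin = 10^(3.73/10) = 2.360478
Te = 290 * (2.360478 - 1) = 394.5 K

394.5 K


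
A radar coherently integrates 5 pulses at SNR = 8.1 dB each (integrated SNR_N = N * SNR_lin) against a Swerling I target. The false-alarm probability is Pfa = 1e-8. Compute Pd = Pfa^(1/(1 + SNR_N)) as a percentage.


SNR_lin = 10^(8.1/10) = 6.45654
SNR_N = 5 * 6.45654 = 32.2827
1/(1 + SNR_N) = 1/33.2827 = 0.0300456
Pd = (1e-8)^0.0300456 = 0.57496
Pd = 57.5%

57.5%


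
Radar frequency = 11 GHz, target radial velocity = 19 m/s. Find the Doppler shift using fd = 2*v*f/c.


fd = 2 * 19 * 11000000000.0 / 3e8 = 1393.3 Hz

1393.3 Hz


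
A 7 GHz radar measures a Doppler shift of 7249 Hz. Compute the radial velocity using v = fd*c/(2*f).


v = 7249 * 3e8 / (2 * 7000000000.0) = 155.3 m/s

155.3 m/s


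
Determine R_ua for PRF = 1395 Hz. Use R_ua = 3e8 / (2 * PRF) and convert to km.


R_ua = 3e8 / (2 * 1395) = 107526.9 m = 107.5 km

107.5 km


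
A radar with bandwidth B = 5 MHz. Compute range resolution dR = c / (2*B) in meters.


dR = 3e8 / (2 * 5000000.0) = 30.0 m

30.0 m


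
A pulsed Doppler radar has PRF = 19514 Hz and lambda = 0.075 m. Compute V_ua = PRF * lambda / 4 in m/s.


V_ua = 19514 * 0.075 / 4 = 365.9 m/s

365.9 m/s


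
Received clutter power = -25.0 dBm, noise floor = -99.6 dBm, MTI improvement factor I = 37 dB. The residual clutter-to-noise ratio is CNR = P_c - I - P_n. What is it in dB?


CNR = -25.0 - 37 - (-99.6) = 37.6 dB

37.6 dB


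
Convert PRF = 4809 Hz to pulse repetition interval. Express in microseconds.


PRI = 1/4809 = 0.0002079434 s = 207.9 us

207.9 us


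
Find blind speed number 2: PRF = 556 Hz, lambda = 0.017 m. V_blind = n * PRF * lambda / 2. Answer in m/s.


V_blind = 2 * 556 * 0.017 / 2 = 9.5 m/s

9.5 m/s


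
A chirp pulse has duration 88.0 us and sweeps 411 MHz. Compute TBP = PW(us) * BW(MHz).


TBP = 88.0 * 411 = 36168.0

36168.0


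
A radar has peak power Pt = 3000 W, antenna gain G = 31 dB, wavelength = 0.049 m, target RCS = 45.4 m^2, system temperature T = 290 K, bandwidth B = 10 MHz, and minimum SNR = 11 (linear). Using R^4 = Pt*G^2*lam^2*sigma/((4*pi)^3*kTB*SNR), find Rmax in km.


G_lin = 10^(31/10) = 1258.925412
R^4 = 3000 * 1258.925412^2 * 0.049^2 * 45.4 / ((4*pi)^3 * 1.38e-23 * 290 * 10000000.0 * 11)
R^4 = 5.93294e17 m^4
R_max = (5.93294e17)^(1/4) = 27753.5 m = 27.8 km

27.8 km


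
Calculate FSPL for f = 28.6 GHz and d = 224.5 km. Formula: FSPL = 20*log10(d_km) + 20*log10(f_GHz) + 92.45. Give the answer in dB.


20*log10(224.5) = 47.02
20*log10(28.6) = 29.13
FSPL = 168.6 dB

168.6 dB


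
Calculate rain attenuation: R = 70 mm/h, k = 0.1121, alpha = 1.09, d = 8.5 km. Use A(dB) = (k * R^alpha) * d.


gamma = 0.1121 * 70^1.09 = 11.501712 dB/km
A = 11.501712 * 8.5 = 97.76 dB

97.76 dB


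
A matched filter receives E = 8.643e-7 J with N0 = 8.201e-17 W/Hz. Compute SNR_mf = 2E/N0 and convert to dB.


SNR_lin = 2 * 8.643e-7 / 8.201e-17 = 2.108e10
SNR_dB = 10*log10(2.108e10) = 103.2 dB

103.2 dB


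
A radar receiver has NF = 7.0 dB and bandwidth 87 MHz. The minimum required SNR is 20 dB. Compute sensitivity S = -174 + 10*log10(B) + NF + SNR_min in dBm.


10*log10(87000000.0) = 79.4
S = -174 + 79.4 + 7.0 + 20 = -67.6 dBm

-67.6 dBm


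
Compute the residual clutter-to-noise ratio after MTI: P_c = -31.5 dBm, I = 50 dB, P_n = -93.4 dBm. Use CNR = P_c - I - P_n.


CNR = -31.5 - 50 - (-93.4) = 11.9 dB

11.9 dB


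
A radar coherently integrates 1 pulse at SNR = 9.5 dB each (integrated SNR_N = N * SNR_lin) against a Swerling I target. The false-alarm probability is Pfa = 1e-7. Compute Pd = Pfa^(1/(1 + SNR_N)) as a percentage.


SNR_lin = 10^(9.5/10) = 8.91251
SNR_N = 1 * 8.91251 = 8.91251
1/(1 + SNR_N) = 1/9.91251 = 0.1008826
Pd = (1e-7)^0.1008826 = 0.19671
Pd = 19.7%

19.7%


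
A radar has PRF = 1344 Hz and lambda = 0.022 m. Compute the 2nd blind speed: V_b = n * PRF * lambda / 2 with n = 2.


V_blind = 2 * 1344 * 0.022 / 2 = 29.6 m/s

29.6 m/s


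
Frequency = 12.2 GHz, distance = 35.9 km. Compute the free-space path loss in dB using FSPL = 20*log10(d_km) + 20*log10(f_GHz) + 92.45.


20*log10(35.9) = 31.1
20*log10(12.2) = 21.73
FSPL = 145.3 dB

145.3 dB


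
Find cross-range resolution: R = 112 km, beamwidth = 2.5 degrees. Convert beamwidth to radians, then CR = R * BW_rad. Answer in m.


BW_rad = 0.043633231
CR = 112000 * 0.043633231 = 4886.9 m

4886.9 m


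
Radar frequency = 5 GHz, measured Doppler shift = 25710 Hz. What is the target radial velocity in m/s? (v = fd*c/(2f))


v = 25710 * 3e8 / (2 * 5000000000.0) = 771.3 m/s

771.3 m/s


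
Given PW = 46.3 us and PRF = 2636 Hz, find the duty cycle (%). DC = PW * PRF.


DC = 46.3e-6 * 2636 * 100 = 12.2%

12.2%


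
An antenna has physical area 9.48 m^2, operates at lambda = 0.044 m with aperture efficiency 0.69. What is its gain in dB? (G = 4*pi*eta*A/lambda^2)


G_linear = 4*pi*0.69*9.48/0.044^2 = 42458.24
G_dB = 10*log10(42458.24) = 46.3 dB

46.3 dB


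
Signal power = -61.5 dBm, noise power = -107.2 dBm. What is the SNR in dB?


SNR = -61.5 - (-107.2) = 45.7 dB

45.7 dB


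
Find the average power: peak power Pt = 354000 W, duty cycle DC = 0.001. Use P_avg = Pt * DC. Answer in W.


P_avg = 354000 * 0.001 = 354.0 W

354.0 W


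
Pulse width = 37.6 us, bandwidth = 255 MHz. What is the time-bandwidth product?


TBP = 37.6 * 255 = 9588.0

9588.0


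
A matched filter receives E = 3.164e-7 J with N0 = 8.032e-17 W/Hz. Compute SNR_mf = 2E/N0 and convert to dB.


SNR_lin = 2 * 3.164e-7 / 8.032e-17 = 7.878e9
SNR_dB = 10*log10(7.878e9) = 99.0 dB

99.0 dB


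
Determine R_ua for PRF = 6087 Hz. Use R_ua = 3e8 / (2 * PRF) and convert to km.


R_ua = 3e8 / (2 * 6087) = 24642.7 m = 24.6 km

24.6 km


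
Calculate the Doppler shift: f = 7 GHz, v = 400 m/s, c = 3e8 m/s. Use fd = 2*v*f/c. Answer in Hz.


fd = 2 * 400 * 7000000000.0 / 3e8 = 18666.7 Hz

18666.7 Hz


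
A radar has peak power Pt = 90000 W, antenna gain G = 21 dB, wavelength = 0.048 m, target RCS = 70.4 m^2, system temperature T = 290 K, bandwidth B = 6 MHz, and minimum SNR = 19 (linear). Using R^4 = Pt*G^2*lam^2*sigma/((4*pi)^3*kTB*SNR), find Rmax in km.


G_lin = 10^(21/10) = 125.892541
R^4 = 90000 * 125.892541^2 * 0.048^2 * 70.4 / ((4*pi)^3 * 1.38e-23 * 290 * 6000000.0 * 19)
R^4 = 2.55556e17 m^4
R_max = (2.55556e17)^(1/4) = 22483.9 m = 22.5 km

22.5 km


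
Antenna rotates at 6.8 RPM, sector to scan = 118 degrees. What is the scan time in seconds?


t = 118 / (6.8 * 360) * 60 = 2.89 s

2.89 s


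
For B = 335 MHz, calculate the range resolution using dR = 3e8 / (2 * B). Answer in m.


dR = 3e8 / (2 * 335000000.0) = 0.45 m

0.45 m


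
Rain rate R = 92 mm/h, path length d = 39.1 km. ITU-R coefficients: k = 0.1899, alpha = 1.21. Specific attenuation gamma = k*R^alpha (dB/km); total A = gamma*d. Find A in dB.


gamma = 0.1899 * 92^1.21 = 45.155248 dB/km
A = 45.155248 * 39.1 = 1765.57 dB

1765.57 dB


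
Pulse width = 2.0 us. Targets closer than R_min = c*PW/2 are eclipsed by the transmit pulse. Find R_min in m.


R_min = 3e8 * 2.0e-6 / 2 = 300.0 m

300.0 m


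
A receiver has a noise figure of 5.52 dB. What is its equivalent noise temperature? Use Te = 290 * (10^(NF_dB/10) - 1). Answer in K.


NF_lin = 10^(5.52/10) = 3.564511
Te = 290 * (3.564511 - 1) = 743.7 K

743.7 K


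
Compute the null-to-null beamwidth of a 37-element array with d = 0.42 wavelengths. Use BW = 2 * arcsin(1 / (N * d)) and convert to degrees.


1/(N*d) = 1/(37*0.42) = 0.06435
BW = 2*arcsin(0.06435) = 7.4 degrees

7.4 degrees


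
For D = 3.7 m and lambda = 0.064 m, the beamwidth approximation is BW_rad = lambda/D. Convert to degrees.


BW_rad = 0.064 / 3.7 = 0.017297
BW_deg = 0.99 degrees

0.99 degrees


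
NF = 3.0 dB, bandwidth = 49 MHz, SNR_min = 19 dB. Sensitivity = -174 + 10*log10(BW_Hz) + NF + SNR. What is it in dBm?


10*log10(49000000.0) = 76.9
S = -174 + 76.9 + 3.0 + 19 = -75.1 dBm

-75.1 dBm


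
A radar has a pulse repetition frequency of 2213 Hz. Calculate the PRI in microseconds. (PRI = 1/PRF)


PRI = 1/2213 = 0.0004518753 s = 451.9 us

451.9 us


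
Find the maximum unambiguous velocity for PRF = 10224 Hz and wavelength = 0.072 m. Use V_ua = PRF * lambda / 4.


V_ua = 10224 * 0.072 / 4 = 184.0 m/s

184.0 m/s


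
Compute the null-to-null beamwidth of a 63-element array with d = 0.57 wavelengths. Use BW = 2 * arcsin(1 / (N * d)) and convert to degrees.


1/(N*d) = 1/(63*0.57) = 0.027847
BW = 2*arcsin(0.027847) = 3.2 degrees

3.2 degrees


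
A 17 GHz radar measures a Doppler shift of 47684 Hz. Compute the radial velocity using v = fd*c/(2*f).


v = 47684 * 3e8 / (2 * 17000000000.0) = 420.7 m/s

420.7 m/s


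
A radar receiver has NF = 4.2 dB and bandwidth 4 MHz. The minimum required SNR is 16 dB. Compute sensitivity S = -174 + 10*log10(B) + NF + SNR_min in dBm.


10*log10(4000000.0) = 66.02
S = -174 + 66.02 + 4.2 + 16 = -87.8 dBm

-87.8 dBm


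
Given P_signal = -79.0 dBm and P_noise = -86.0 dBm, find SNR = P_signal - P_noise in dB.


SNR = -79.0 - (-86.0) = 7.0 dB

7.0 dB


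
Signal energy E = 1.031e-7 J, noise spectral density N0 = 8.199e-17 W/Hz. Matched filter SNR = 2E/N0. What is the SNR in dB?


SNR_lin = 2 * 1.031e-7 / 8.199e-17 = 2.515e9
SNR_dB = 10*log10(2.515e9) = 94.0 dB

94.0 dB


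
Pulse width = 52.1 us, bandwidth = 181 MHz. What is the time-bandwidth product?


TBP = 52.1 * 181 = 9430.1

9430.1


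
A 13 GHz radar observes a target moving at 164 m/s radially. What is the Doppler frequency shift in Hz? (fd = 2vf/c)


fd = 2 * 164 * 13000000000.0 / 3e8 = 14213.3 Hz

14213.3 Hz


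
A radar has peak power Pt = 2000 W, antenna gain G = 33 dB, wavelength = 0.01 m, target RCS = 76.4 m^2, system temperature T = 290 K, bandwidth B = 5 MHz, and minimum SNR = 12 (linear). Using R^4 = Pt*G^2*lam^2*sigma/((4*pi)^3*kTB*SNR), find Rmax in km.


G_lin = 10^(33/10) = 1995.262315
R^4 = 2000 * 1995.262315^2 * 0.01^2 * 76.4 / ((4*pi)^3 * 1.38e-23 * 290 * 5000000.0 * 12)
R^4 = 1.27663e17 m^4
R_max = (1.27663e17)^(1/4) = 18902.4 m = 18.9 km

18.9 km


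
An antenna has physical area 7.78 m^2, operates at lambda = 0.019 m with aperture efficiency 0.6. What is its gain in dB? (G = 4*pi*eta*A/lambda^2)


G_linear = 4*pi*0.6*7.78/0.019^2 = 162492.57
G_dB = 10*log10(162492.57) = 52.1 dB

52.1 dB


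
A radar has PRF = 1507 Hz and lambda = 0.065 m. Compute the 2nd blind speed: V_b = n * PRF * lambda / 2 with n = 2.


V_blind = 2 * 1507 * 0.065 / 2 = 98.0 m/s

98.0 m/s


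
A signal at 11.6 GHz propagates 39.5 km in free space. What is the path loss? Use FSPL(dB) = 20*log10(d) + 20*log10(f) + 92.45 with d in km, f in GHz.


20*log10(39.5) = 31.93
20*log10(11.6) = 21.29
FSPL = 145.7 dB

145.7 dB


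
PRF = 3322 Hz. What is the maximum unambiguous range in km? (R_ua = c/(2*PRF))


R_ua = 3e8 / (2 * 3322) = 45153.5 m = 45.2 km

45.2 km


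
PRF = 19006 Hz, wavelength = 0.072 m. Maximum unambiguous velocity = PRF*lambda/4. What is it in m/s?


V_ua = 19006 * 0.072 / 4 = 342.1 m/s

342.1 m/s


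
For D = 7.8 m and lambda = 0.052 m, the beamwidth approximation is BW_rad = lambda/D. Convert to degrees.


BW_rad = 0.052 / 7.8 = 0.006667
BW_deg = 0.38 degrees

0.38 degrees


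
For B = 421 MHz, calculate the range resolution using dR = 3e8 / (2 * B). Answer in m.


dR = 3e8 / (2 * 421000000.0) = 0.36 m

0.36 m


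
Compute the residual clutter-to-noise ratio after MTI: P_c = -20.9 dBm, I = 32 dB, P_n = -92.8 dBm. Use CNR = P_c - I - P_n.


CNR = -20.9 - 32 - (-92.8) = 39.9 dB

39.9 dB


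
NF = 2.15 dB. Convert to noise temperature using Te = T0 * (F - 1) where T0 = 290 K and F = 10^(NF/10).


NF_lin = 10^(2.15/10) = 1.64059
Te = 290 * (1.64059 - 1) = 185.8 K

185.8 K


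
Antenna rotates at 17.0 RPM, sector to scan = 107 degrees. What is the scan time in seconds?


t = 107 / (17.0 * 360) * 60 = 1.05 s

1.05 s


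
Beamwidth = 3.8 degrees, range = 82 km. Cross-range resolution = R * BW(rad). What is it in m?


BW_rad = 0.066322512
CR = 82000 * 0.066322512 = 5438.4 m

5438.4 m


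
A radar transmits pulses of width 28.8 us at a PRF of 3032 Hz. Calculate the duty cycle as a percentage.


DC = 28.8e-6 * 3032 * 100 = 8.73%

8.73%


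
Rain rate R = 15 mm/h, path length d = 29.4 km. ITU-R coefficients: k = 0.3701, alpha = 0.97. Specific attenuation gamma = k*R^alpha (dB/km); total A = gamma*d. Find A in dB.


gamma = 0.3701 * 15^0.97 = 5.118322 dB/km
A = 5.118322 * 29.4 = 150.48 dB

150.48 dB


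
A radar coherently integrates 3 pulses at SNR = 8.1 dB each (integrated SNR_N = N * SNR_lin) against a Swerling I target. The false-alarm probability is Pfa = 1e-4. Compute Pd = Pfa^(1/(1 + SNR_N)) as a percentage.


SNR_lin = 10^(8.1/10) = 6.45654
SNR_N = 3 * 6.45654 = 19.36962
1/(1 + SNR_N) = 1/20.36962 = 0.0490927
Pd = (1e-4)^0.0490927 = 0.63625
Pd = 63.6%

63.6%


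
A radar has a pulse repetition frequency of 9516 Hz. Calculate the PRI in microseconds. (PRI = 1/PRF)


PRI = 1/9516 = 0.0001050862 s = 105.1 us

105.1 us


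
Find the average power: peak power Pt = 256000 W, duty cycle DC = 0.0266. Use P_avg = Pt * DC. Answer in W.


P_avg = 256000 * 0.0266 = 6809.6 W

6809.6 W


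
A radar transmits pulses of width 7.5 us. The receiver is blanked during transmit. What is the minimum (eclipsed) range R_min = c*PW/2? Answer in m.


R_min = 3e8 * 7.5e-6 / 2 = 1125.0 m

1125.0 m


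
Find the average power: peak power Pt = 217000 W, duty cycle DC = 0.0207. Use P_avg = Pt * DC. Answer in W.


P_avg = 217000 * 0.0207 = 4491.9 W

4491.9 W


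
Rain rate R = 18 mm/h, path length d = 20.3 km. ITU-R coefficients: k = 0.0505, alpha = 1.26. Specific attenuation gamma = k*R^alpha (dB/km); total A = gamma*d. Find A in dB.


gamma = 0.0505 * 18^1.26 = 1.927235 dB/km
A = 1.927235 * 20.3 = 39.12 dB

39.12 dB


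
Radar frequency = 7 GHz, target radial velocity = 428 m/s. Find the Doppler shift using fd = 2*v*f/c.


fd = 2 * 428 * 7000000000.0 / 3e8 = 19973.3 Hz

19973.3 Hz


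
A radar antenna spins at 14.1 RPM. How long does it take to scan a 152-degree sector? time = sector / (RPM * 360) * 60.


t = 152 / (14.1 * 360) * 60 = 1.8 s

1.8 s


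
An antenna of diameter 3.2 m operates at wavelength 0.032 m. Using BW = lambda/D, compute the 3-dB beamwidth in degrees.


BW_rad = 0.032 / 3.2 = 0.01
BW_deg = 0.57 degrees

0.57 degrees


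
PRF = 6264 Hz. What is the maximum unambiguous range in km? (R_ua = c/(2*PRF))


R_ua = 3e8 / (2 * 6264) = 23946.4 m = 23.9 km

23.9 km


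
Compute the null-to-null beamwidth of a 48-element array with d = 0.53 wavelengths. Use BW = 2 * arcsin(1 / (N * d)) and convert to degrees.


1/(N*d) = 1/(48*0.53) = 0.039308
BW = 2*arcsin(0.039308) = 4.5 degrees

4.5 degrees


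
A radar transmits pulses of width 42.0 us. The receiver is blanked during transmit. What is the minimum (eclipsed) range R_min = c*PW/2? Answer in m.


R_min = 3e8 * 42.0e-6 / 2 = 6300.0 m

6300.0 m


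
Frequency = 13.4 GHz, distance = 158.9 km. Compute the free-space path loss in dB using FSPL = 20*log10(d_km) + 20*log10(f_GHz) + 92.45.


20*log10(158.9) = 44.02
20*log10(13.4) = 22.54
FSPL = 159.0 dB

159.0 dB


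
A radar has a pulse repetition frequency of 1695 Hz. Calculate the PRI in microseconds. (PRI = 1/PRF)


PRI = 1/1695 = 0.0005899705 s = 590.0 us

590.0 us


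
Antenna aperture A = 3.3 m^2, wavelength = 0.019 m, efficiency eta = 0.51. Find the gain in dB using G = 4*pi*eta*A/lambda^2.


G_linear = 4*pi*0.51*3.3/0.019^2 = 58585.05
G_dB = 10*log10(58585.05) = 47.7 dB

47.7 dB


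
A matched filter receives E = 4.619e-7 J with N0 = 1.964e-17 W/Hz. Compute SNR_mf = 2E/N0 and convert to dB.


SNR_lin = 2 * 4.619e-7 / 1.964e-17 = 4.704e10
SNR_dB = 10*log10(4.704e10) = 106.7 dB

106.7 dB
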